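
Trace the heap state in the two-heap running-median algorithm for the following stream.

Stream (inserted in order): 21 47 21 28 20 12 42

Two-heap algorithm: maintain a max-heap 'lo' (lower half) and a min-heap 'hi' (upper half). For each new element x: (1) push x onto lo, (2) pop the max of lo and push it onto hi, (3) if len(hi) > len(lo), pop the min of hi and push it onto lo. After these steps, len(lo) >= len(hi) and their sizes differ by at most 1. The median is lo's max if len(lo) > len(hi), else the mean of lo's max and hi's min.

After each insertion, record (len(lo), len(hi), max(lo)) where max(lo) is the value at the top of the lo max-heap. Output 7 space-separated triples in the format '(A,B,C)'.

Step 1: insert 21 -> lo=[21] hi=[] -> (len(lo)=1, len(hi)=0, max(lo)=21)
Step 2: insert 47 -> lo=[21] hi=[47] -> (len(lo)=1, len(hi)=1, max(lo)=21)
Step 3: insert 21 -> lo=[21, 21] hi=[47] -> (len(lo)=2, len(hi)=1, max(lo)=21)
Step 4: insert 28 -> lo=[21, 21] hi=[28, 47] -> (len(lo)=2, len(hi)=2, max(lo)=21)
Step 5: insert 20 -> lo=[20, 21, 21] hi=[28, 47] -> (len(lo)=3, len(hi)=2, max(lo)=21)
Step 6: insert 12 -> lo=[12, 20, 21] hi=[21, 28, 47] -> (len(lo)=3, len(hi)=3, max(lo)=21)
Step 7: insert 42 -> lo=[12, 20, 21, 21] hi=[28, 42, 47] -> (len(lo)=4, len(hi)=3, max(lo)=21)

Answer: (1,0,21) (1,1,21) (2,1,21) (2,2,21) (3,2,21) (3,3,21) (4,3,21)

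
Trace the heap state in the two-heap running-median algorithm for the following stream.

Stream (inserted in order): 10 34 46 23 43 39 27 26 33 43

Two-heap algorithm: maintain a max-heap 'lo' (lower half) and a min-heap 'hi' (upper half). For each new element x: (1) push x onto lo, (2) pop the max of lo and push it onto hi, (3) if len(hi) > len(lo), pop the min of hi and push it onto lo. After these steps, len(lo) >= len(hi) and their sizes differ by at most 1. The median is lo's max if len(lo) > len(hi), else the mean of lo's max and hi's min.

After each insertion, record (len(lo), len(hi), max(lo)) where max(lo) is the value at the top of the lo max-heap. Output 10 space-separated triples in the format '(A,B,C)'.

Step 1: insert 10 -> lo=[10] hi=[] -> (len(lo)=1, len(hi)=0, max(lo)=10)
Step 2: insert 34 -> lo=[10] hi=[34] -> (len(lo)=1, len(hi)=1, max(lo)=10)
Step 3: insert 46 -> lo=[10, 34] hi=[46] -> (len(lo)=2, len(hi)=1, max(lo)=34)
Step 4: insert 23 -> lo=[10, 23] hi=[34, 46] -> (len(lo)=2, len(hi)=2, max(lo)=23)
Step 5: insert 43 -> lo=[10, 23, 34] hi=[43, 46] -> (len(lo)=3, len(hi)=2, max(lo)=34)
Step 6: insert 39 -> lo=[10, 23, 34] hi=[39, 43, 46] -> (len(lo)=3, len(hi)=3, max(lo)=34)
Step 7: insert 27 -> lo=[10, 23, 27, 34] hi=[39, 43, 46] -> (len(lo)=4, len(hi)=3, max(lo)=34)
Step 8: insert 26 -> lo=[10, 23, 26, 27] hi=[34, 39, 43, 46] -> (len(lo)=4, len(hi)=4, max(lo)=27)
Step 9: insert 33 -> lo=[10, 23, 26, 27, 33] hi=[34, 39, 43, 46] -> (len(lo)=5, len(hi)=4, max(lo)=33)
Step 10: insert 43 -> lo=[10, 23, 26, 27, 33] hi=[34, 39, 43, 43, 46] -> (len(lo)=5, len(hi)=5, max(lo)=33)

Answer: (1,0,10) (1,1,10) (2,1,34) (2,2,23) (3,2,34) (3,3,34) (4,3,34) (4,4,27) (5,4,33) (5,5,33)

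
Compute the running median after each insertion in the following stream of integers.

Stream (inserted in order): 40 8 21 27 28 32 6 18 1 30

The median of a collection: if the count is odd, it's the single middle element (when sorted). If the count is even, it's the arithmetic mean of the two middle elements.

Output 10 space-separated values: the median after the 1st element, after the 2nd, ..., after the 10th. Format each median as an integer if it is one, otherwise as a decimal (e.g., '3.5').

Answer: 40 24 21 24 27 27.5 27 24 21 24

Derivation:
Step 1: insert 40 -> lo=[40] (size 1, max 40) hi=[] (size 0) -> median=40
Step 2: insert 8 -> lo=[8] (size 1, max 8) hi=[40] (size 1, min 40) -> median=24
Step 3: insert 21 -> lo=[8, 21] (size 2, max 21) hi=[40] (size 1, min 40) -> median=21
Step 4: insert 27 -> lo=[8, 21] (size 2, max 21) hi=[27, 40] (size 2, min 27) -> median=24
Step 5: insert 28 -> lo=[8, 21, 27] (size 3, max 27) hi=[28, 40] (size 2, min 28) -> median=27
Step 6: insert 32 -> lo=[8, 21, 27] (size 3, max 27) hi=[28, 32, 40] (size 3, min 28) -> median=27.5
Step 7: insert 6 -> lo=[6, 8, 21, 27] (size 4, max 27) hi=[28, 32, 40] (size 3, min 28) -> median=27
Step 8: insert 18 -> lo=[6, 8, 18, 21] (size 4, max 21) hi=[27, 28, 32, 40] (size 4, min 27) -> median=24
Step 9: insert 1 -> lo=[1, 6, 8, 18, 21] (size 5, max 21) hi=[27, 28, 32, 40] (size 4, min 27) -> median=21
Step 10: insert 30 -> lo=[1, 6, 8, 18, 21] (size 5, max 21) hi=[27, 28, 30, 32, 40] (size 5, min 27) -> median=24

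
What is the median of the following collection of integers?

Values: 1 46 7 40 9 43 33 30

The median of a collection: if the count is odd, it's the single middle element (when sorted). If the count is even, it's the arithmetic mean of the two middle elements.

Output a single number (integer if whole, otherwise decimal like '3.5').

Step 1: insert 1 -> lo=[1] (size 1, max 1) hi=[] (size 0) -> median=1
Step 2: insert 46 -> lo=[1] (size 1, max 1) hi=[46] (size 1, min 46) -> median=23.5
Step 3: insert 7 -> lo=[1, 7] (size 2, max 7) hi=[46] (size 1, min 46) -> median=7
Step 4: insert 40 -> lo=[1, 7] (size 2, max 7) hi=[40, 46] (size 2, min 40) -> median=23.5
Step 5: insert 9 -> lo=[1, 7, 9] (size 3, max 9) hi=[40, 46] (size 2, min 40) -> median=9
Step 6: insert 43 -> lo=[1, 7, 9] (size 3, max 9) hi=[40, 43, 46] (size 3, min 40) -> median=24.5
Step 7: insert 33 -> lo=[1, 7, 9, 33] (size 4, max 33) hi=[40, 43, 46] (size 3, min 40) -> median=33
Step 8: insert 30 -> lo=[1, 7, 9, 30] (size 4, max 30) hi=[33, 40, 43, 46] (size 4, min 33) -> median=31.5

Answer: 31.5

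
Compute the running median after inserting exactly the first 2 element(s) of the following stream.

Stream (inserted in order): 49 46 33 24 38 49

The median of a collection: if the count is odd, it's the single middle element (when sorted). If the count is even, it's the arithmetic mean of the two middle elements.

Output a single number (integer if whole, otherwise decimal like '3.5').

Answer: 47.5

Derivation:
Step 1: insert 49 -> lo=[49] (size 1, max 49) hi=[] (size 0) -> median=49
Step 2: insert 46 -> lo=[46] (size 1, max 46) hi=[49] (size 1, min 49) -> median=47.5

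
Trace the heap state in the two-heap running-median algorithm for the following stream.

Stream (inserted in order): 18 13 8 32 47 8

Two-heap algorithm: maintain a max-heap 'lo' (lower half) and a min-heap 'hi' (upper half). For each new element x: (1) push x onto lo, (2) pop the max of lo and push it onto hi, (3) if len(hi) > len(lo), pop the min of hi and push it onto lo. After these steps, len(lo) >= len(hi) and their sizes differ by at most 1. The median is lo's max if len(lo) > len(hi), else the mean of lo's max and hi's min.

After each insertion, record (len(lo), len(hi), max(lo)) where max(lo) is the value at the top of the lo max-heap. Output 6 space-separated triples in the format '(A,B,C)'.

Answer: (1,0,18) (1,1,13) (2,1,13) (2,2,13) (3,2,18) (3,3,13)

Derivation:
Step 1: insert 18 -> lo=[18] hi=[] -> (len(lo)=1, len(hi)=0, max(lo)=18)
Step 2: insert 13 -> lo=[13] hi=[18] -> (len(lo)=1, len(hi)=1, max(lo)=13)
Step 3: insert 8 -> lo=[8, 13] hi=[18] -> (len(lo)=2, len(hi)=1, max(lo)=13)
Step 4: insert 32 -> lo=[8, 13] hi=[18, 32] -> (len(lo)=2, len(hi)=2, max(lo)=13)
Step 5: insert 47 -> lo=[8, 13, 18] hi=[32, 47] -> (len(lo)=3, len(hi)=2, max(lo)=18)
Step 6: insert 8 -> lo=[8, 8, 13] hi=[18, 32, 47] -> (len(lo)=3, len(hi)=3, max(lo)=13)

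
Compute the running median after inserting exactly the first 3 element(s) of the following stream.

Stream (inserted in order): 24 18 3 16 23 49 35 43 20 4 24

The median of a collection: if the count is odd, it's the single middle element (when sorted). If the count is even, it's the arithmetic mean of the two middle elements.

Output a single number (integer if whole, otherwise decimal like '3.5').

Answer: 18

Derivation:
Step 1: insert 24 -> lo=[24] (size 1, max 24) hi=[] (size 0) -> median=24
Step 2: insert 18 -> lo=[18] (size 1, max 18) hi=[24] (size 1, min 24) -> median=21
Step 3: insert 3 -> lo=[3, 18] (size 2, max 18) hi=[24] (size 1, min 24) -> median=18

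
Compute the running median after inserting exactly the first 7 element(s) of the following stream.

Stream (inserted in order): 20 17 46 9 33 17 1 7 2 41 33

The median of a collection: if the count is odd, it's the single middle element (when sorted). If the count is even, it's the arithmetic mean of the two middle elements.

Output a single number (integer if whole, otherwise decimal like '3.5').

Step 1: insert 20 -> lo=[20] (size 1, max 20) hi=[] (size 0) -> median=20
Step 2: insert 17 -> lo=[17] (size 1, max 17) hi=[20] (size 1, min 20) -> median=18.5
Step 3: insert 46 -> lo=[17, 20] (size 2, max 20) hi=[46] (size 1, min 46) -> median=20
Step 4: insert 9 -> lo=[9, 17] (size 2, max 17) hi=[20, 46] (size 2, min 20) -> median=18.5
Step 5: insert 33 -> lo=[9, 17, 20] (size 3, max 20) hi=[33, 46] (size 2, min 33) -> median=20
Step 6: insert 17 -> lo=[9, 17, 17] (size 3, max 17) hi=[20, 33, 46] (size 3, min 20) -> median=18.5
Step 7: insert 1 -> lo=[1, 9, 17, 17] (size 4, max 17) hi=[20, 33, 46] (size 3, min 20) -> median=17

Answer: 17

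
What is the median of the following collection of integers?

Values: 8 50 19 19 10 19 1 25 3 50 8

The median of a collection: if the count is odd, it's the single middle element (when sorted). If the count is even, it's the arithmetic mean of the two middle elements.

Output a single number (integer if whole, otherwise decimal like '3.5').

Answer: 19

Derivation:
Step 1: insert 8 -> lo=[8] (size 1, max 8) hi=[] (size 0) -> median=8
Step 2: insert 50 -> lo=[8] (size 1, max 8) hi=[50] (size 1, min 50) -> median=29
Step 3: insert 19 -> lo=[8, 19] (size 2, max 19) hi=[50] (size 1, min 50) -> median=19
Step 4: insert 19 -> lo=[8, 19] (size 2, max 19) hi=[19, 50] (size 2, min 19) -> median=19
Step 5: insert 10 -> lo=[8, 10, 19] (size 3, max 19) hi=[19, 50] (size 2, min 19) -> median=19
Step 6: insert 19 -> lo=[8, 10, 19] (size 3, max 19) hi=[19, 19, 50] (size 3, min 19) -> median=19
Step 7: insert 1 -> lo=[1, 8, 10, 19] (size 4, max 19) hi=[19, 19, 50] (size 3, min 19) -> median=19
Step 8: insert 25 -> lo=[1, 8, 10, 19] (size 4, max 19) hi=[19, 19, 25, 50] (size 4, min 19) -> median=19
Step 9: insert 3 -> lo=[1, 3, 8, 10, 19] (size 5, max 19) hi=[19, 19, 25, 50] (size 4, min 19) -> median=19
Step 10: insert 50 -> lo=[1, 3, 8, 10, 19] (size 5, max 19) hi=[19, 19, 25, 50, 50] (size 5, min 19) -> median=19
Step 11: insert 8 -> lo=[1, 3, 8, 8, 10, 19] (size 6, max 19) hi=[19, 19, 25, 50, 50] (size 5, min 19) -> median=19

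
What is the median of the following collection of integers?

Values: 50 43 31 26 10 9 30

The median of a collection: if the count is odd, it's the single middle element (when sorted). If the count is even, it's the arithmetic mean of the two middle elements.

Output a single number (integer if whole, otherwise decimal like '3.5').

Answer: 30

Derivation:
Step 1: insert 50 -> lo=[50] (size 1, max 50) hi=[] (size 0) -> median=50
Step 2: insert 43 -> lo=[43] (size 1, max 43) hi=[50] (size 1, min 50) -> median=46.5
Step 3: insert 31 -> lo=[31, 43] (size 2, max 43) hi=[50] (size 1, min 50) -> median=43
Step 4: insert 26 -> lo=[26, 31] (size 2, max 31) hi=[43, 50] (size 2, min 43) -> median=37
Step 5: insert 10 -> lo=[10, 26, 31] (size 3, max 31) hi=[43, 50] (size 2, min 43) -> median=31
Step 6: insert 9 -> lo=[9, 10, 26] (size 3, max 26) hi=[31, 43, 50] (size 3, min 31) -> median=28.5
Step 7: insert 30 -> lo=[9, 10, 26, 30] (size 4, max 30) hi=[31, 43, 50] (size 3, min 31) -> median=30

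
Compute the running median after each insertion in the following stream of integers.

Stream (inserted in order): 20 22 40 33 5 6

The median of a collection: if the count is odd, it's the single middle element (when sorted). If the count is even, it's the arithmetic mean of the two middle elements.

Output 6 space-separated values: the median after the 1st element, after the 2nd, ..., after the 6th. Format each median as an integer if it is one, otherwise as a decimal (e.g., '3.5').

Answer: 20 21 22 27.5 22 21

Derivation:
Step 1: insert 20 -> lo=[20] (size 1, max 20) hi=[] (size 0) -> median=20
Step 2: insert 22 -> lo=[20] (size 1, max 20) hi=[22] (size 1, min 22) -> median=21
Step 3: insert 40 -> lo=[20, 22] (size 2, max 22) hi=[40] (size 1, min 40) -> median=22
Step 4: insert 33 -> lo=[20, 22] (size 2, max 22) hi=[33, 40] (size 2, min 33) -> median=27.5
Step 5: insert 5 -> lo=[5, 20, 22] (size 3, max 22) hi=[33, 40] (size 2, min 33) -> median=22
Step 6: insert 6 -> lo=[5, 6, 20] (size 3, max 20) hi=[22, 33, 40] (size 3, min 22) -> median=21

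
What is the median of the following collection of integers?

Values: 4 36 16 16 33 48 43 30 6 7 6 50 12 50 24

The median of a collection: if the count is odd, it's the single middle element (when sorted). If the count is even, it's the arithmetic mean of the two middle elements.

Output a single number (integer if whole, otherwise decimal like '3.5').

Step 1: insert 4 -> lo=[4] (size 1, max 4) hi=[] (size 0) -> median=4
Step 2: insert 36 -> lo=[4] (size 1, max 4) hi=[36] (size 1, min 36) -> median=20
Step 3: insert 16 -> lo=[4, 16] (size 2, max 16) hi=[36] (size 1, min 36) -> median=16
Step 4: insert 16 -> lo=[4, 16] (size 2, max 16) hi=[16, 36] (size 2, min 16) -> median=16
Step 5: insert 33 -> lo=[4, 16, 16] (size 3, max 16) hi=[33, 36] (size 2, min 33) -> median=16
Step 6: insert 48 -> lo=[4, 16, 16] (size 3, max 16) hi=[33, 36, 48] (size 3, min 33) -> median=24.5
Step 7: insert 43 -> lo=[4, 16, 16, 33] (size 4, max 33) hi=[36, 43, 48] (size 3, min 36) -> median=33
Step 8: insert 30 -> lo=[4, 16, 16, 30] (size 4, max 30) hi=[33, 36, 43, 48] (size 4, min 33) -> median=31.5
Step 9: insert 6 -> lo=[4, 6, 16, 16, 30] (size 5, max 30) hi=[33, 36, 43, 48] (size 4, min 33) -> median=30
Step 10: insert 7 -> lo=[4, 6, 7, 16, 16] (size 5, max 16) hi=[30, 33, 36, 43, 48] (size 5, min 30) -> median=23
Step 11: insert 6 -> lo=[4, 6, 6, 7, 16, 16] (size 6, max 16) hi=[30, 33, 36, 43, 48] (size 5, min 30) -> median=16
Step 12: insert 50 -> lo=[4, 6, 6, 7, 16, 16] (size 6, max 16) hi=[30, 33, 36, 43, 48, 50] (size 6, min 30) -> median=23
Step 13: insert 12 -> lo=[4, 6, 6, 7, 12, 16, 16] (size 7, max 16) hi=[30, 33, 36, 43, 48, 50] (size 6, min 30) -> median=16
Step 14: insert 50 -> lo=[4, 6, 6, 7, 12, 16, 16] (size 7, max 16) hi=[30, 33, 36, 43, 48, 50, 50] (size 7, min 30) -> median=23
Step 15: insert 24 -> lo=[4, 6, 6, 7, 12, 16, 16, 24] (size 8, max 24) hi=[30, 33, 36, 43, 48, 50, 50] (size 7, min 30) -> median=24

Answer: 24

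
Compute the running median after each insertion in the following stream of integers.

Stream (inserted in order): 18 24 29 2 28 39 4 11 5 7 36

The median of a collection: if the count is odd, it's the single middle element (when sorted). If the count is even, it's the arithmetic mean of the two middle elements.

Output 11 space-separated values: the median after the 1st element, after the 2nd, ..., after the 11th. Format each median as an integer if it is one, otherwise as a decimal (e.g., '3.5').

Answer: 18 21 24 21 24 26 24 21 18 14.5 18

Derivation:
Step 1: insert 18 -> lo=[18] (size 1, max 18) hi=[] (size 0) -> median=18
Step 2: insert 24 -> lo=[18] (size 1, max 18) hi=[24] (size 1, min 24) -> median=21
Step 3: insert 29 -> lo=[18, 24] (size 2, max 24) hi=[29] (size 1, min 29) -> median=24
Step 4: insert 2 -> lo=[2, 18] (size 2, max 18) hi=[24, 29] (size 2, min 24) -> median=21
Step 5: insert 28 -> lo=[2, 18, 24] (size 3, max 24) hi=[28, 29] (size 2, min 28) -> median=24
Step 6: insert 39 -> lo=[2, 18, 24] (size 3, max 24) hi=[28, 29, 39] (size 3, min 28) -> median=26
Step 7: insert 4 -> lo=[2, 4, 18, 24] (size 4, max 24) hi=[28, 29, 39] (size 3, min 28) -> median=24
Step 8: insert 11 -> lo=[2, 4, 11, 18] (size 4, max 18) hi=[24, 28, 29, 39] (size 4, min 24) -> median=21
Step 9: insert 5 -> lo=[2, 4, 5, 11, 18] (size 5, max 18) hi=[24, 28, 29, 39] (size 4, min 24) -> median=18
Step 10: insert 7 -> lo=[2, 4, 5, 7, 11] (size 5, max 11) hi=[18, 24, 28, 29, 39] (size 5, min 18) -> median=14.5
Step 11: insert 36 -> lo=[2, 4, 5, 7, 11, 18] (size 6, max 18) hi=[24, 28, 29, 36, 39] (size 5, min 24) -> median=18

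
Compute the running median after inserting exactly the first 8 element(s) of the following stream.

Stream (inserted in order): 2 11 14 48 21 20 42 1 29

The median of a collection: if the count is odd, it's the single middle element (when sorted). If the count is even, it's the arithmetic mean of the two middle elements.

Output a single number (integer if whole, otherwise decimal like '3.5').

Step 1: insert 2 -> lo=[2] (size 1, max 2) hi=[] (size 0) -> median=2
Step 2: insert 11 -> lo=[2] (size 1, max 2) hi=[11] (size 1, min 11) -> median=6.5
Step 3: insert 14 -> lo=[2, 11] (size 2, max 11) hi=[14] (size 1, min 14) -> median=11
Step 4: insert 48 -> lo=[2, 11] (size 2, max 11) hi=[14, 48] (size 2, min 14) -> median=12.5
Step 5: insert 21 -> lo=[2, 11, 14] (size 3, max 14) hi=[21, 48] (size 2, min 21) -> median=14
Step 6: insert 20 -> lo=[2, 11, 14] (size 3, max 14) hi=[20, 21, 48] (size 3, min 20) -> median=17
Step 7: insert 42 -> lo=[2, 11, 14, 20] (size 4, max 20) hi=[21, 42, 48] (size 3, min 21) -> median=20
Step 8: insert 1 -> lo=[1, 2, 11, 14] (size 4, max 14) hi=[20, 21, 42, 48] (size 4, min 20) -> median=17

Answer: 17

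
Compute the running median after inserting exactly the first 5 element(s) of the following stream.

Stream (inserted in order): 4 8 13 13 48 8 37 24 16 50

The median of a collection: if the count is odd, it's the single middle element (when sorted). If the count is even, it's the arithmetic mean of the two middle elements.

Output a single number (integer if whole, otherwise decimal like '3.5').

Answer: 13

Derivation:
Step 1: insert 4 -> lo=[4] (size 1, max 4) hi=[] (size 0) -> median=4
Step 2: insert 8 -> lo=[4] (size 1, max 4) hi=[8] (size 1, min 8) -> median=6
Step 3: insert 13 -> lo=[4, 8] (size 2, max 8) hi=[13] (size 1, min 13) -> median=8
Step 4: insert 13 -> lo=[4, 8] (size 2, max 8) hi=[13, 13] (size 2, min 13) -> median=10.5
Step 5: insert 48 -> lo=[4, 8, 13] (size 3, max 13) hi=[13, 48] (size 2, min 13) -> median=13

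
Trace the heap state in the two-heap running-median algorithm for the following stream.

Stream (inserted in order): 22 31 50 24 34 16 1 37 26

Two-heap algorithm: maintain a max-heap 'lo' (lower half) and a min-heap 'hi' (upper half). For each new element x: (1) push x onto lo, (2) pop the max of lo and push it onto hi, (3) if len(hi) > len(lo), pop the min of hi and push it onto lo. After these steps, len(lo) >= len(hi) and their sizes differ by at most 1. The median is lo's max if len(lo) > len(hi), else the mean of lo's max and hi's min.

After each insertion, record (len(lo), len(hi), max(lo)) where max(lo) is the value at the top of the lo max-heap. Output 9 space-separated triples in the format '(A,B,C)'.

Answer: (1,0,22) (1,1,22) (2,1,31) (2,2,24) (3,2,31) (3,3,24) (4,3,24) (4,4,24) (5,4,26)

Derivation:
Step 1: insert 22 -> lo=[22] hi=[] -> (len(lo)=1, len(hi)=0, max(lo)=22)
Step 2: insert 31 -> lo=[22] hi=[31] -> (len(lo)=1, len(hi)=1, max(lo)=22)
Step 3: insert 50 -> lo=[22, 31] hi=[50] -> (len(lo)=2, len(hi)=1, max(lo)=31)
Step 4: insert 24 -> lo=[22, 24] hi=[31, 50] -> (len(lo)=2, len(hi)=2, max(lo)=24)
Step 5: insert 34 -> lo=[22, 24, 31] hi=[34, 50] -> (len(lo)=3, len(hi)=2, max(lo)=31)
Step 6: insert 16 -> lo=[16, 22, 24] hi=[31, 34, 50] -> (len(lo)=3, len(hi)=3, max(lo)=24)
Step 7: insert 1 -> lo=[1, 16, 22, 24] hi=[31, 34, 50] -> (len(lo)=4, len(hi)=3, max(lo)=24)
Step 8: insert 37 -> lo=[1, 16, 22, 24] hi=[31, 34, 37, 50] -> (len(lo)=4, len(hi)=4, max(lo)=24)
Step 9: insert 26 -> lo=[1, 16, 22, 24, 26] hi=[31, 34, 37, 50] -> (len(lo)=5, len(hi)=4, max(lo)=26)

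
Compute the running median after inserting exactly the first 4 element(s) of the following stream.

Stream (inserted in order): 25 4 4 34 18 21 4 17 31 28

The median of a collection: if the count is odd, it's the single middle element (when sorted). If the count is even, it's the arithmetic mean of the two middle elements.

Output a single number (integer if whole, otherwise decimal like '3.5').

Answer: 14.5

Derivation:
Step 1: insert 25 -> lo=[25] (size 1, max 25) hi=[] (size 0) -> median=25
Step 2: insert 4 -> lo=[4] (size 1, max 4) hi=[25] (size 1, min 25) -> median=14.5
Step 3: insert 4 -> lo=[4, 4] (size 2, max 4) hi=[25] (size 1, min 25) -> median=4
Step 4: insert 34 -> lo=[4, 4] (size 2, max 4) hi=[25, 34] (size 2, min 25) -> median=14.5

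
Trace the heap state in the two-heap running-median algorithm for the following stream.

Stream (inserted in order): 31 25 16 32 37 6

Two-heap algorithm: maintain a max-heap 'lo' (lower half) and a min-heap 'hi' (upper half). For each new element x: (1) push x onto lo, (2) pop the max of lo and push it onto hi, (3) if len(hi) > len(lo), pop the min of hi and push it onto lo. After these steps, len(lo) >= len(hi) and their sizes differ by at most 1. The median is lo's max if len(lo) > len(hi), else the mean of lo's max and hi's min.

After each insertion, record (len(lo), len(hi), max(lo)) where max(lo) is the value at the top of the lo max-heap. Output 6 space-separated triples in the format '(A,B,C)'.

Answer: (1,0,31) (1,1,25) (2,1,25) (2,2,25) (3,2,31) (3,3,25)

Derivation:
Step 1: insert 31 -> lo=[31] hi=[] -> (len(lo)=1, len(hi)=0, max(lo)=31)
Step 2: insert 25 -> lo=[25] hi=[31] -> (len(lo)=1, len(hi)=1, max(lo)=25)
Step 3: insert 16 -> lo=[16, 25] hi=[31] -> (len(lo)=2, len(hi)=1, max(lo)=25)
Step 4: insert 32 -> lo=[16, 25] hi=[31, 32] -> (len(lo)=2, len(hi)=2, max(lo)=25)
Step 5: insert 37 -> lo=[16, 25, 31] hi=[32, 37] -> (len(lo)=3, len(hi)=2, max(lo)=31)
Step 6: insert 6 -> lo=[6, 16, 25] hi=[31, 32, 37] -> (len(lo)=3, len(hi)=3, max(lo)=25)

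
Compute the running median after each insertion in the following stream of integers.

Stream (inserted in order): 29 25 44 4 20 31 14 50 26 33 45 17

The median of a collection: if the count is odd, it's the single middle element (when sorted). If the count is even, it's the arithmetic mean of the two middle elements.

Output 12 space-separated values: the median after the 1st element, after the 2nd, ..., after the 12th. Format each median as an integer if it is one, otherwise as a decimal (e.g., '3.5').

Step 1: insert 29 -> lo=[29] (size 1, max 29) hi=[] (size 0) -> median=29
Step 2: insert 25 -> lo=[25] (size 1, max 25) hi=[29] (size 1, min 29) -> median=27
Step 3: insert 44 -> lo=[25, 29] (size 2, max 29) hi=[44] (size 1, min 44) -> median=29
Step 4: insert 4 -> lo=[4, 25] (size 2, max 25) hi=[29, 44] (size 2, min 29) -> median=27
Step 5: insert 20 -> lo=[4, 20, 25] (size 3, max 25) hi=[29, 44] (size 2, min 29) -> median=25
Step 6: insert 31 -> lo=[4, 20, 25] (size 3, max 25) hi=[29, 31, 44] (size 3, min 29) -> median=27
Step 7: insert 14 -> lo=[4, 14, 20, 25] (size 4, max 25) hi=[29, 31, 44] (size 3, min 29) -> median=25
Step 8: insert 50 -> lo=[4, 14, 20, 25] (size 4, max 25) hi=[29, 31, 44, 50] (size 4, min 29) -> median=27
Step 9: insert 26 -> lo=[4, 14, 20, 25, 26] (size 5, max 26) hi=[29, 31, 44, 50] (size 4, min 29) -> median=26
Step 10: insert 33 -> lo=[4, 14, 20, 25, 26] (size 5, max 26) hi=[29, 31, 33, 44, 50] (size 5, min 29) -> median=27.5
Step 11: insert 45 -> lo=[4, 14, 20, 25, 26, 29] (size 6, max 29) hi=[31, 33, 44, 45, 50] (size 5, min 31) -> median=29
Step 12: insert 17 -> lo=[4, 14, 17, 20, 25, 26] (size 6, max 26) hi=[29, 31, 33, 44, 45, 50] (size 6, min 29) -> median=27.5

Answer: 29 27 29 27 25 27 25 27 26 27.5 29 27.5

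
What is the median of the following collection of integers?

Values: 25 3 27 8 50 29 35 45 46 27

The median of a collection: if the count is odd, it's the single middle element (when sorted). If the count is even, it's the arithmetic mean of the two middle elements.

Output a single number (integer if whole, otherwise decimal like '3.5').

Step 1: insert 25 -> lo=[25] (size 1, max 25) hi=[] (size 0) -> median=25
Step 2: insert 3 -> lo=[3] (size 1, max 3) hi=[25] (size 1, min 25) -> median=14
Step 3: insert 27 -> lo=[3, 25] (size 2, max 25) hi=[27] (size 1, min 27) -> median=25
Step 4: insert 8 -> lo=[3, 8] (size 2, max 8) hi=[25, 27] (size 2, min 25) -> median=16.5
Step 5: insert 50 -> lo=[3, 8, 25] (size 3, max 25) hi=[27, 50] (size 2, min 27) -> median=25
Step 6: insert 29 -> lo=[3, 8, 25] (size 3, max 25) hi=[27, 29, 50] (size 3, min 27) -> median=26
Step 7: insert 35 -> lo=[3, 8, 25, 27] (size 4, max 27) hi=[29, 35, 50] (size 3, min 29) -> median=27
Step 8: insert 45 -> lo=[3, 8, 25, 27] (size 4, max 27) hi=[29, 35, 45, 50] (size 4, min 29) -> median=28
Step 9: insert 46 -> lo=[3, 8, 25, 27, 29] (size 5, max 29) hi=[35, 45, 46, 50] (size 4, min 35) -> median=29
Step 10: insert 27 -> lo=[3, 8, 25, 27, 27] (size 5, max 27) hi=[29, 35, 45, 46, 50] (size 5, min 29) -> median=28

Answer: 28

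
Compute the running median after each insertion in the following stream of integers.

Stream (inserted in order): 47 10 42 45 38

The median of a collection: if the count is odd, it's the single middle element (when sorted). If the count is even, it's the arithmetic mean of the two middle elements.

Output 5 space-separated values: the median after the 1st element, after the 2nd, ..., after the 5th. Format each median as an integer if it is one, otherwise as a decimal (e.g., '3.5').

Answer: 47 28.5 42 43.5 42

Derivation:
Step 1: insert 47 -> lo=[47] (size 1, max 47) hi=[] (size 0) -> median=47
Step 2: insert 10 -> lo=[10] (size 1, max 10) hi=[47] (size 1, min 47) -> median=28.5
Step 3: insert 42 -> lo=[10, 42] (size 2, max 42) hi=[47] (size 1, min 47) -> median=42
Step 4: insert 45 -> lo=[10, 42] (size 2, max 42) hi=[45, 47] (size 2, min 45) -> median=43.5
Step 5: insert 38 -> lo=[10, 38, 42] (size 3, max 42) hi=[45, 47] (size 2, min 45) -> median=42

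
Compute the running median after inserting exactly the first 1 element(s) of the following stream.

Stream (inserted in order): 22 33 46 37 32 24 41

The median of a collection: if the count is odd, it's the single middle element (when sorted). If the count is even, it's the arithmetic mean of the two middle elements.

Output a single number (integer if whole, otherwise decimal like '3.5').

Step 1: insert 22 -> lo=[22] (size 1, max 22) hi=[] (size 0) -> median=22

Answer: 22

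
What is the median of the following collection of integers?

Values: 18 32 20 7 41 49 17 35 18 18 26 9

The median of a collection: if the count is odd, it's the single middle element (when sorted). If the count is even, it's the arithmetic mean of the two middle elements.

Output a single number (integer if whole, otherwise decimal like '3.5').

Step 1: insert 18 -> lo=[18] (size 1, max 18) hi=[] (size 0) -> median=18
Step 2: insert 32 -> lo=[18] (size 1, max 18) hi=[32] (size 1, min 32) -> median=25
Step 3: insert 20 -> lo=[18, 20] (size 2, max 20) hi=[32] (size 1, min 32) -> median=20
Step 4: insert 7 -> lo=[7, 18] (size 2, max 18) hi=[20, 32] (size 2, min 20) -> median=19
Step 5: insert 41 -> lo=[7, 18, 20] (size 3, max 20) hi=[32, 41] (size 2, min 32) -> median=20
Step 6: insert 49 -> lo=[7, 18, 20] (size 3, max 20) hi=[32, 41, 49] (size 3, min 32) -> median=26
Step 7: insert 17 -> lo=[7, 17, 18, 20] (size 4, max 20) hi=[32, 41, 49] (size 3, min 32) -> median=20
Step 8: insert 35 -> lo=[7, 17, 18, 20] (size 4, max 20) hi=[32, 35, 41, 49] (size 4, min 32) -> median=26
Step 9: insert 18 -> lo=[7, 17, 18, 18, 20] (size 5, max 20) hi=[32, 35, 41, 49] (size 4, min 32) -> median=20
Step 10: insert 18 -> lo=[7, 17, 18, 18, 18] (size 5, max 18) hi=[20, 32, 35, 41, 49] (size 5, min 20) -> median=19
Step 11: insert 26 -> lo=[7, 17, 18, 18, 18, 20] (size 6, max 20) hi=[26, 32, 35, 41, 49] (size 5, min 26) -> median=20
Step 12: insert 9 -> lo=[7, 9, 17, 18, 18, 18] (size 6, max 18) hi=[20, 26, 32, 35, 41, 49] (size 6, min 20) -> median=19

Answer: 19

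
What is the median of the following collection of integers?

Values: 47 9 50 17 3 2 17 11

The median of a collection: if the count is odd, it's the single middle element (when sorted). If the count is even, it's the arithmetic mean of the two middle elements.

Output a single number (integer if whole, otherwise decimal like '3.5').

Answer: 14

Derivation:
Step 1: insert 47 -> lo=[47] (size 1, max 47) hi=[] (size 0) -> median=47
Step 2: insert 9 -> lo=[9] (size 1, max 9) hi=[47] (size 1, min 47) -> median=28
Step 3: insert 50 -> lo=[9, 47] (size 2, max 47) hi=[50] (size 1, min 50) -> median=47
Step 4: insert 17 -> lo=[9, 17] (size 2, max 17) hi=[47, 50] (size 2, min 47) -> median=32
Step 5: insert 3 -> lo=[3, 9, 17] (size 3, max 17) hi=[47, 50] (size 2, min 47) -> median=17
Step 6: insert 2 -> lo=[2, 3, 9] (size 3, max 9) hi=[17, 47, 50] (size 3, min 17) -> median=13
Step 7: insert 17 -> lo=[2, 3, 9, 17] (size 4, max 17) hi=[17, 47, 50] (size 3, min 17) -> median=17
Step 8: insert 11 -> lo=[2, 3, 9, 11] (size 4, max 11) hi=[17, 17, 47, 50] (size 4, min 17) -> median=14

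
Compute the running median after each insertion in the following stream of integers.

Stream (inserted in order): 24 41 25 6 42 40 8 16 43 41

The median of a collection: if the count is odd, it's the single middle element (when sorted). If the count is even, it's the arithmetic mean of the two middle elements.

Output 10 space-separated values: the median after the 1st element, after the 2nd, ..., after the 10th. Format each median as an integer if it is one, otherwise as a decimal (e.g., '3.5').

Step 1: insert 24 -> lo=[24] (size 1, max 24) hi=[] (size 0) -> median=24
Step 2: insert 41 -> lo=[24] (size 1, max 24) hi=[41] (size 1, min 41) -> median=32.5
Step 3: insert 25 -> lo=[24, 25] (size 2, max 25) hi=[41] (size 1, min 41) -> median=25
Step 4: insert 6 -> lo=[6, 24] (size 2, max 24) hi=[25, 41] (size 2, min 25) -> median=24.5
Step 5: insert 42 -> lo=[6, 24, 25] (size 3, max 25) hi=[41, 42] (size 2, min 41) -> median=25
Step 6: insert 40 -> lo=[6, 24, 25] (size 3, max 25) hi=[40, 41, 42] (size 3, min 40) -> median=32.5
Step 7: insert 8 -> lo=[6, 8, 24, 25] (size 4, max 25) hi=[40, 41, 42] (size 3, min 40) -> median=25
Step 8: insert 16 -> lo=[6, 8, 16, 24] (size 4, max 24) hi=[25, 40, 41, 42] (size 4, min 25) -> median=24.5
Step 9: insert 43 -> lo=[6, 8, 16, 24, 25] (size 5, max 25) hi=[40, 41, 42, 43] (size 4, min 40) -> median=25
Step 10: insert 41 -> lo=[6, 8, 16, 24, 25] (size 5, max 25) hi=[40, 41, 41, 42, 43] (size 5, min 40) -> median=32.5

Answer: 24 32.5 25 24.5 25 32.5 25 24.5 25 32.5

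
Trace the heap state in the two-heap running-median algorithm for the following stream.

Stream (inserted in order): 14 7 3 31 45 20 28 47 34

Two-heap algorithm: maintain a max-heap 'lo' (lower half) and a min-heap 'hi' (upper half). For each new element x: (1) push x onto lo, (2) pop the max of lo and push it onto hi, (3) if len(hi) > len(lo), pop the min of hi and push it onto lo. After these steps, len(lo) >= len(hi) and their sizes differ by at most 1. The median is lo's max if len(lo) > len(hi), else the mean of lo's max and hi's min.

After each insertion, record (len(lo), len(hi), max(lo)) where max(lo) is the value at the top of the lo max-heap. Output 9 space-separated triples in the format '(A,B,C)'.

Answer: (1,0,14) (1,1,7) (2,1,7) (2,2,7) (3,2,14) (3,3,14) (4,3,20) (4,4,20) (5,4,28)

Derivation:
Step 1: insert 14 -> lo=[14] hi=[] -> (len(lo)=1, len(hi)=0, max(lo)=14)
Step 2: insert 7 -> lo=[7] hi=[14] -> (len(lo)=1, len(hi)=1, max(lo)=7)
Step 3: insert 3 -> lo=[3, 7] hi=[14] -> (len(lo)=2, len(hi)=1, max(lo)=7)
Step 4: insert 31 -> lo=[3, 7] hi=[14, 31] -> (len(lo)=2, len(hi)=2, max(lo)=7)
Step 5: insert 45 -> lo=[3, 7, 14] hi=[31, 45] -> (len(lo)=3, len(hi)=2, max(lo)=14)
Step 6: insert 20 -> lo=[3, 7, 14] hi=[20, 31, 45] -> (len(lo)=3, len(hi)=3, max(lo)=14)
Step 7: insert 28 -> lo=[3, 7, 14, 20] hi=[28, 31, 45] -> (len(lo)=4, len(hi)=3, max(lo)=20)
Step 8: insert 47 -> lo=[3, 7, 14, 20] hi=[28, 31, 45, 47] -> (len(lo)=4, len(hi)=4, max(lo)=20)
Step 9: insert 34 -> lo=[3, 7, 14, 20, 28] hi=[31, 34, 45, 47] -> (len(lo)=5, len(hi)=4, max(lo)=28)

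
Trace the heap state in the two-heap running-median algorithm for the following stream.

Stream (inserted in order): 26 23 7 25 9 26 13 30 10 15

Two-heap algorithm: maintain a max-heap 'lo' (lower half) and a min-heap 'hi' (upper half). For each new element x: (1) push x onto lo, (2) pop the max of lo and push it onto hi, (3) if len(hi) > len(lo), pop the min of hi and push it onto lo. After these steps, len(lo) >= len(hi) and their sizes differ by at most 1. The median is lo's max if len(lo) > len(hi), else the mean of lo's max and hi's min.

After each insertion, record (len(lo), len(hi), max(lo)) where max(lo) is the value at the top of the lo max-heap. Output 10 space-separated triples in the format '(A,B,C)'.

Step 1: insert 26 -> lo=[26] hi=[] -> (len(lo)=1, len(hi)=0, max(lo)=26)
Step 2: insert 23 -> lo=[23] hi=[26] -> (len(lo)=1, len(hi)=1, max(lo)=23)
Step 3: insert 7 -> lo=[7, 23] hi=[26] -> (len(lo)=2, len(hi)=1, max(lo)=23)
Step 4: insert 25 -> lo=[7, 23] hi=[25, 26] -> (len(lo)=2, len(hi)=2, max(lo)=23)
Step 5: insert 9 -> lo=[7, 9, 23] hi=[25, 26] -> (len(lo)=3, len(hi)=2, max(lo)=23)
Step 6: insert 26 -> lo=[7, 9, 23] hi=[25, 26, 26] -> (len(lo)=3, len(hi)=3, max(lo)=23)
Step 7: insert 13 -> lo=[7, 9, 13, 23] hi=[25, 26, 26] -> (len(lo)=4, len(hi)=3, max(lo)=23)
Step 8: insert 30 -> lo=[7, 9, 13, 23] hi=[25, 26, 26, 30] -> (len(lo)=4, len(hi)=4, max(lo)=23)
Step 9: insert 10 -> lo=[7, 9, 10, 13, 23] hi=[25, 26, 26, 30] -> (len(lo)=5, len(hi)=4, max(lo)=23)
Step 10: insert 15 -> lo=[7, 9, 10, 13, 15] hi=[23, 25, 26, 26, 30] -> (len(lo)=5, len(hi)=5, max(lo)=15)

Answer: (1,0,26) (1,1,23) (2,1,23) (2,2,23) (3,2,23) (3,3,23) (4,3,23) (4,4,23) (5,4,23) (5,5,15)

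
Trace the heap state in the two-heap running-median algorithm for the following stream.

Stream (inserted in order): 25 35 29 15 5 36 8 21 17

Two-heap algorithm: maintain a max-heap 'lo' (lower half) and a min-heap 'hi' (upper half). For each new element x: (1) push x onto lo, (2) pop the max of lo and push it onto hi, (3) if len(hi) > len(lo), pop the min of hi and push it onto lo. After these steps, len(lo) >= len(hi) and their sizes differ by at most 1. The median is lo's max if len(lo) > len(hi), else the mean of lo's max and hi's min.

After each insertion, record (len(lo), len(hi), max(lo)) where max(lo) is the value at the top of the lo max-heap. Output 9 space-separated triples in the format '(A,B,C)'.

Answer: (1,0,25) (1,1,25) (2,1,29) (2,2,25) (3,2,25) (3,3,25) (4,3,25) (4,4,21) (5,4,21)

Derivation:
Step 1: insert 25 -> lo=[25] hi=[] -> (len(lo)=1, len(hi)=0, max(lo)=25)
Step 2: insert 35 -> lo=[25] hi=[35] -> (len(lo)=1, len(hi)=1, max(lo)=25)
Step 3: insert 29 -> lo=[25, 29] hi=[35] -> (len(lo)=2, len(hi)=1, max(lo)=29)
Step 4: insert 15 -> lo=[15, 25] hi=[29, 35] -> (len(lo)=2, len(hi)=2, max(lo)=25)
Step 5: insert 5 -> lo=[5, 15, 25] hi=[29, 35] -> (len(lo)=3, len(hi)=2, max(lo)=25)
Step 6: insert 36 -> lo=[5, 15, 25] hi=[29, 35, 36] -> (len(lo)=3, len(hi)=3, max(lo)=25)
Step 7: insert 8 -> lo=[5, 8, 15, 25] hi=[29, 35, 36] -> (len(lo)=4, len(hi)=3, max(lo)=25)
Step 8: insert 21 -> lo=[5, 8, 15, 21] hi=[25, 29, 35, 36] -> (len(lo)=4, len(hi)=4, max(lo)=21)
Step 9: insert 17 -> lo=[5, 8, 15, 17, 21] hi=[25, 29, 35, 36] -> (len(lo)=5, len(hi)=4, max(lo)=21)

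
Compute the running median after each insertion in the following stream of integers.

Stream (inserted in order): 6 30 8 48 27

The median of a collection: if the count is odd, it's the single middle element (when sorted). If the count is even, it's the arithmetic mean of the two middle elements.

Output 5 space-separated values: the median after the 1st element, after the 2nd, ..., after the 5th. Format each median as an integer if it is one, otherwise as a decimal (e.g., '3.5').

Step 1: insert 6 -> lo=[6] (size 1, max 6) hi=[] (size 0) -> median=6
Step 2: insert 30 -> lo=[6] (size 1, max 6) hi=[30] (size 1, min 30) -> median=18
Step 3: insert 8 -> lo=[6, 8] (size 2, max 8) hi=[30] (size 1, min 30) -> median=8
Step 4: insert 48 -> lo=[6, 8] (size 2, max 8) hi=[30, 48] (size 2, min 30) -> median=19
Step 5: insert 27 -> lo=[6, 8, 27] (size 3, max 27) hi=[30, 48] (size 2, min 30) -> median=27

Answer: 6 18 8 19 27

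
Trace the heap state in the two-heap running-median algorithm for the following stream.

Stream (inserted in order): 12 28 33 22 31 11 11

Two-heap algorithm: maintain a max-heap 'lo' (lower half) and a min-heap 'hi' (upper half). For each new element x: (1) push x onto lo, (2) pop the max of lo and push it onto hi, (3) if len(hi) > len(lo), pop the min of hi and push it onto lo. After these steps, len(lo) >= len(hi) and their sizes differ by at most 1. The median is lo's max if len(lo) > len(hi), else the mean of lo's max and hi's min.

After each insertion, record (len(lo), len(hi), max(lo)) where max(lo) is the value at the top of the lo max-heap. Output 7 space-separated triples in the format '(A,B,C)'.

Answer: (1,0,12) (1,1,12) (2,1,28) (2,2,22) (3,2,28) (3,3,22) (4,3,22)

Derivation:
Step 1: insert 12 -> lo=[12] hi=[] -> (len(lo)=1, len(hi)=0, max(lo)=12)
Step 2: insert 28 -> lo=[12] hi=[28] -> (len(lo)=1, len(hi)=1, max(lo)=12)
Step 3: insert 33 -> lo=[12, 28] hi=[33] -> (len(lo)=2, len(hi)=1, max(lo)=28)
Step 4: insert 22 -> lo=[12, 22] hi=[28, 33] -> (len(lo)=2, len(hi)=2, max(lo)=22)
Step 5: insert 31 -> lo=[12, 22, 28] hi=[31, 33] -> (len(lo)=3, len(hi)=2, max(lo)=28)
Step 6: insert 11 -> lo=[11, 12, 22] hi=[28, 31, 33] -> (len(lo)=3, len(hi)=3, max(lo)=22)
Step 7: insert 11 -> lo=[11, 11, 12, 22] hi=[28, 31, 33] -> (len(lo)=4, len(hi)=3, max(lo)=22)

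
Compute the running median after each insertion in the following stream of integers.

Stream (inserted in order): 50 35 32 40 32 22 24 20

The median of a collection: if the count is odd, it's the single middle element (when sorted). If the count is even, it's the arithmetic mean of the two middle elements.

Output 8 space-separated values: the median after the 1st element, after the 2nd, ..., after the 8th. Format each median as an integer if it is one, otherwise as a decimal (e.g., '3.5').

Answer: 50 42.5 35 37.5 35 33.5 32 32

Derivation:
Step 1: insert 50 -> lo=[50] (size 1, max 50) hi=[] (size 0) -> median=50
Step 2: insert 35 -> lo=[35] (size 1, max 35) hi=[50] (size 1, min 50) -> median=42.5
Step 3: insert 32 -> lo=[32, 35] (size 2, max 35) hi=[50] (size 1, min 50) -> median=35
Step 4: insert 40 -> lo=[32, 35] (size 2, max 35) hi=[40, 50] (size 2, min 40) -> median=37.5
Step 5: insert 32 -> lo=[32, 32, 35] (size 3, max 35) hi=[40, 50] (size 2, min 40) -> median=35
Step 6: insert 22 -> lo=[22, 32, 32] (size 3, max 32) hi=[35, 40, 50] (size 3, min 35) -> median=33.5
Step 7: insert 24 -> lo=[22, 24, 32, 32] (size 4, max 32) hi=[35, 40, 50] (size 3, min 35) -> median=32
Step 8: insert 20 -> lo=[20, 22, 24, 32] (size 4, max 32) hi=[32, 35, 40, 50] (size 4, min 32) -> median=32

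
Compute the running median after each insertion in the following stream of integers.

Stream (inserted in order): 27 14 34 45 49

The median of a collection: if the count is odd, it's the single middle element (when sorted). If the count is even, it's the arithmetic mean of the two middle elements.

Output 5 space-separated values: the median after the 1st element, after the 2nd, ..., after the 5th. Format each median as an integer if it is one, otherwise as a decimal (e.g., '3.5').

Step 1: insert 27 -> lo=[27] (size 1, max 27) hi=[] (size 0) -> median=27
Step 2: insert 14 -> lo=[14] (size 1, max 14) hi=[27] (size 1, min 27) -> median=20.5
Step 3: insert 34 -> lo=[14, 27] (size 2, max 27) hi=[34] (size 1, min 34) -> median=27
Step 4: insert 45 -> lo=[14, 27] (size 2, max 27) hi=[34, 45] (size 2, min 34) -> median=30.5
Step 5: insert 49 -> lo=[14, 27, 34] (size 3, max 34) hi=[45, 49] (size 2, min 45) -> median=34

Answer: 27 20.5 27 30.5 34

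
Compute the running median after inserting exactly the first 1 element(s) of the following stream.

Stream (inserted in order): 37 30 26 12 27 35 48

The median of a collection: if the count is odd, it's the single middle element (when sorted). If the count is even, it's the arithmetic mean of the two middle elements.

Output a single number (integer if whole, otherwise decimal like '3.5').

Step 1: insert 37 -> lo=[37] (size 1, max 37) hi=[] (size 0) -> median=37

Answer: 37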